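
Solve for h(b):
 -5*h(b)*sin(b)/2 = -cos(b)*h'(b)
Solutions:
 h(b) = C1/cos(b)^(5/2)


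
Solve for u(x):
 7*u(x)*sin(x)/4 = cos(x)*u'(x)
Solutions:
 u(x) = C1/cos(x)^(7/4)


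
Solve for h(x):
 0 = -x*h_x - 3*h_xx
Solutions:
 h(x) = C1 + C2*erf(sqrt(6)*x/6)


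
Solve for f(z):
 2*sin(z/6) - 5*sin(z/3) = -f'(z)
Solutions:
 f(z) = C1 + 12*cos(z/6) - 15*cos(z/3)


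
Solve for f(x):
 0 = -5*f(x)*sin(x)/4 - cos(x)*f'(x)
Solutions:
 f(x) = C1*cos(x)^(5/4)


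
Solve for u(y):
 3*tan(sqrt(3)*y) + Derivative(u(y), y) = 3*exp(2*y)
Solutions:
 u(y) = C1 + 3*exp(2*y)/2 + sqrt(3)*log(cos(sqrt(3)*y))


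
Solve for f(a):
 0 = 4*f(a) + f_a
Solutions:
 f(a) = C1*exp(-4*a)


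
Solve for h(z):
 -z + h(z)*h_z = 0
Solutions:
 h(z) = -sqrt(C1 + z^2)
 h(z) = sqrt(C1 + z^2)


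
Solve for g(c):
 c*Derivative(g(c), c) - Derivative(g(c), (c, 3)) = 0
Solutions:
 g(c) = C1 + Integral(C2*airyai(c) + C3*airybi(c), c)


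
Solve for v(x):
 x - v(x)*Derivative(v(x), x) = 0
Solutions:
 v(x) = -sqrt(C1 + x^2)
 v(x) = sqrt(C1 + x^2)


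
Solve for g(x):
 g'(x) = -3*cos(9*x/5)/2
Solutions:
 g(x) = C1 - 5*sin(9*x/5)/6


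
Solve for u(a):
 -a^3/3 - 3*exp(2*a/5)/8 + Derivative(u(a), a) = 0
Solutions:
 u(a) = C1 + a^4/12 + 15*exp(2*a/5)/16


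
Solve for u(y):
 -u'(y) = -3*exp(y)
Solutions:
 u(y) = C1 + 3*exp(y)


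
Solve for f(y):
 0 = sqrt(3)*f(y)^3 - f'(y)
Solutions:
 f(y) = -sqrt(2)*sqrt(-1/(C1 + sqrt(3)*y))/2
 f(y) = sqrt(2)*sqrt(-1/(C1 + sqrt(3)*y))/2


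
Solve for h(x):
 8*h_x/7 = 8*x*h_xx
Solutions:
 h(x) = C1 + C2*x^(8/7)


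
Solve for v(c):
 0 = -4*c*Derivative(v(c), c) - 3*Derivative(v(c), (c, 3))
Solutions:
 v(c) = C1 + Integral(C2*airyai(-6^(2/3)*c/3) + C3*airybi(-6^(2/3)*c/3), c)


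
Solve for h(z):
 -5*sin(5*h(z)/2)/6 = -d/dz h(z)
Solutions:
 -5*z/6 + log(cos(5*h(z)/2) - 1)/5 - log(cos(5*h(z)/2) + 1)/5 = C1


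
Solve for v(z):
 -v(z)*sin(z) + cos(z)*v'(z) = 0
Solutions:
 v(z) = C1/cos(z)


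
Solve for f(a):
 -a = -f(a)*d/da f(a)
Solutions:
 f(a) = -sqrt(C1 + a^2)
 f(a) = sqrt(C1 + a^2)


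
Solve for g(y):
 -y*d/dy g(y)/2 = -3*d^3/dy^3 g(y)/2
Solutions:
 g(y) = C1 + Integral(C2*airyai(3^(2/3)*y/3) + C3*airybi(3^(2/3)*y/3), y)


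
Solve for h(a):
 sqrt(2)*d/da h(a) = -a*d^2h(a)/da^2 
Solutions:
 h(a) = C1 + C2*a^(1 - sqrt(2))


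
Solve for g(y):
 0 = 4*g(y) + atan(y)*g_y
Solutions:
 g(y) = C1*exp(-4*Integral(1/atan(y), y))


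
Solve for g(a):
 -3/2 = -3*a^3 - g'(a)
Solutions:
 g(a) = C1 - 3*a^4/4 + 3*a/2


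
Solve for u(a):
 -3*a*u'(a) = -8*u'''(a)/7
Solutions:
 u(a) = C1 + Integral(C2*airyai(21^(1/3)*a/2) + C3*airybi(21^(1/3)*a/2), a)


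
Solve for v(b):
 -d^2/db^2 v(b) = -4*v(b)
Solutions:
 v(b) = C1*exp(-2*b) + C2*exp(2*b)


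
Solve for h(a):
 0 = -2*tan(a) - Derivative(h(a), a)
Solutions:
 h(a) = C1 + 2*log(cos(a))


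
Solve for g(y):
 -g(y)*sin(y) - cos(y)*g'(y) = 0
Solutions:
 g(y) = C1*cos(y)


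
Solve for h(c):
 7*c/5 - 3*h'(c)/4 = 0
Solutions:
 h(c) = C1 + 14*c^2/15


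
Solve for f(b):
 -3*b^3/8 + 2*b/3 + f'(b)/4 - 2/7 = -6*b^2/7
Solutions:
 f(b) = C1 + 3*b^4/8 - 8*b^3/7 - 4*b^2/3 + 8*b/7


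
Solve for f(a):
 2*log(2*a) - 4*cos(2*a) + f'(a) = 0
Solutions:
 f(a) = C1 - 2*a*log(a) - 2*a*log(2) + 2*a + 2*sin(2*a)


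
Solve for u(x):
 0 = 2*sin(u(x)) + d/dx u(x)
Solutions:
 u(x) = -acos((-C1 - exp(4*x))/(C1 - exp(4*x))) + 2*pi
 u(x) = acos((-C1 - exp(4*x))/(C1 - exp(4*x)))


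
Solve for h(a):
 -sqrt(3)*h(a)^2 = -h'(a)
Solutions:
 h(a) = -1/(C1 + sqrt(3)*a)


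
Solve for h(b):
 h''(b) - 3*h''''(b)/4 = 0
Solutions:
 h(b) = C1 + C2*b + C3*exp(-2*sqrt(3)*b/3) + C4*exp(2*sqrt(3)*b/3)


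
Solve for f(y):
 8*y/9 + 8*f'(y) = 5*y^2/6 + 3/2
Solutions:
 f(y) = C1 + 5*y^3/144 - y^2/18 + 3*y/16


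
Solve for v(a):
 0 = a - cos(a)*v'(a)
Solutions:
 v(a) = C1 + Integral(a/cos(a), a)


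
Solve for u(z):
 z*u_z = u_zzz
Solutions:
 u(z) = C1 + Integral(C2*airyai(z) + C3*airybi(z), z)


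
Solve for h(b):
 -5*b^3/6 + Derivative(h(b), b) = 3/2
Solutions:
 h(b) = C1 + 5*b^4/24 + 3*b/2


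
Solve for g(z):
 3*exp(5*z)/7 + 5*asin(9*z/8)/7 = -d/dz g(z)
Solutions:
 g(z) = C1 - 5*z*asin(9*z/8)/7 - 5*sqrt(64 - 81*z^2)/63 - 3*exp(5*z)/35


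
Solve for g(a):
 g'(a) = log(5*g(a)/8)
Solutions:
 Integral(1/(-log(_y) - log(5) + 3*log(2)), (_y, g(a))) = C1 - a


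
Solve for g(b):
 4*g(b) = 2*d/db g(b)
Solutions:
 g(b) = C1*exp(2*b)


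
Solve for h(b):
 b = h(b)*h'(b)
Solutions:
 h(b) = -sqrt(C1 + b^2)
 h(b) = sqrt(C1 + b^2)


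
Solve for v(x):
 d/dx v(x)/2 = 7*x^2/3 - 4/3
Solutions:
 v(x) = C1 + 14*x^3/9 - 8*x/3


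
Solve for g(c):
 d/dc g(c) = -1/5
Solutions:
 g(c) = C1 - c/5


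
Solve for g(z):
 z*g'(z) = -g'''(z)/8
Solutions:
 g(z) = C1 + Integral(C2*airyai(-2*z) + C3*airybi(-2*z), z)


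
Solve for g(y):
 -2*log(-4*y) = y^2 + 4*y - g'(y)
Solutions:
 g(y) = C1 + y^3/3 + 2*y^2 + 2*y*log(-y) + 2*y*(-1 + 2*log(2))


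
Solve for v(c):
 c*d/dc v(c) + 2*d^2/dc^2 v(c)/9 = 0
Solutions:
 v(c) = C1 + C2*erf(3*c/2)


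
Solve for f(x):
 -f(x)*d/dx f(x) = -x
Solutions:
 f(x) = -sqrt(C1 + x^2)
 f(x) = sqrt(C1 + x^2)


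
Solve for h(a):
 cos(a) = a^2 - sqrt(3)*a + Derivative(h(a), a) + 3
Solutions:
 h(a) = C1 - a^3/3 + sqrt(3)*a^2/2 - 3*a + sin(a)


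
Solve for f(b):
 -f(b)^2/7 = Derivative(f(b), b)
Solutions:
 f(b) = 7/(C1 + b)


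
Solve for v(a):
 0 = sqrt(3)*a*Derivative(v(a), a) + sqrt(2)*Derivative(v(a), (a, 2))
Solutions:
 v(a) = C1 + C2*erf(6^(1/4)*a/2)


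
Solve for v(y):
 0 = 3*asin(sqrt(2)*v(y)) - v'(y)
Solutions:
 Integral(1/asin(sqrt(2)*_y), (_y, v(y))) = C1 + 3*y


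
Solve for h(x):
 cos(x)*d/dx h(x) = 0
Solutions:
 h(x) = C1


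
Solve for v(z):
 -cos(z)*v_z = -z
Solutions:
 v(z) = C1 + Integral(z/cos(z), z)


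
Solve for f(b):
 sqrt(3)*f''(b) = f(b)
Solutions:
 f(b) = C1*exp(-3^(3/4)*b/3) + C2*exp(3^(3/4)*b/3)


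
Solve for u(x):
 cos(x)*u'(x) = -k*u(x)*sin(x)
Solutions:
 u(x) = C1*exp(k*log(cos(x)))


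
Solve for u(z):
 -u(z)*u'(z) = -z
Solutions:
 u(z) = -sqrt(C1 + z^2)
 u(z) = sqrt(C1 + z^2)


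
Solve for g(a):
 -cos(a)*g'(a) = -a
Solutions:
 g(a) = C1 + Integral(a/cos(a), a)


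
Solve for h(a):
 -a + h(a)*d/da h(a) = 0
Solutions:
 h(a) = -sqrt(C1 + a^2)
 h(a) = sqrt(C1 + a^2)


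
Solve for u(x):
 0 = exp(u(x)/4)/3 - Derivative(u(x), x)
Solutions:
 u(x) = 4*log(-1/(C1 + x)) + 4*log(12)


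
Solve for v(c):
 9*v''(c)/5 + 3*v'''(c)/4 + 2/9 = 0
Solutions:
 v(c) = C1 + C2*c + C3*exp(-12*c/5) - 5*c^2/81


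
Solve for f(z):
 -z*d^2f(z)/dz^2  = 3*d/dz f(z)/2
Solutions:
 f(z) = C1 + C2/sqrt(z)


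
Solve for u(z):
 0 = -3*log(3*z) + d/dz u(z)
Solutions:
 u(z) = C1 + 3*z*log(z) - 3*z + z*log(27)


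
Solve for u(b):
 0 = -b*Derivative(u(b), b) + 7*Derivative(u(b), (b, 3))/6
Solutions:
 u(b) = C1 + Integral(C2*airyai(6^(1/3)*7^(2/3)*b/7) + C3*airybi(6^(1/3)*7^(2/3)*b/7), b)


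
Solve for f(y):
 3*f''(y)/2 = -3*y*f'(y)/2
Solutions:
 f(y) = C1 + C2*erf(sqrt(2)*y/2)


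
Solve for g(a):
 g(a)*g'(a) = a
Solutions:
 g(a) = -sqrt(C1 + a^2)
 g(a) = sqrt(C1 + a^2)


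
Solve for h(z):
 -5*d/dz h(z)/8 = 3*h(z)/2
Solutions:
 h(z) = C1*exp(-12*z/5)


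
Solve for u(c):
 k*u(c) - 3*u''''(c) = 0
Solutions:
 u(c) = C1*exp(-3^(3/4)*c*k^(1/4)/3) + C2*exp(3^(3/4)*c*k^(1/4)/3) + C3*exp(-3^(3/4)*I*c*k^(1/4)/3) + C4*exp(3^(3/4)*I*c*k^(1/4)/3)


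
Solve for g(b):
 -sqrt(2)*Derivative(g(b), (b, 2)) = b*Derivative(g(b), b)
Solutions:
 g(b) = C1 + C2*erf(2^(1/4)*b/2)


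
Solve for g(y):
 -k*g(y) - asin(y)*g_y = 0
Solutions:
 g(y) = C1*exp(-k*Integral(1/asin(y), y))


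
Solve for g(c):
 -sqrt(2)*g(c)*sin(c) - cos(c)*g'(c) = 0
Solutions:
 g(c) = C1*cos(c)^(sqrt(2))


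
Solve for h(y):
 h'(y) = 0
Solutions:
 h(y) = C1


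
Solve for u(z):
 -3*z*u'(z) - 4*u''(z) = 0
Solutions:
 u(z) = C1 + C2*erf(sqrt(6)*z/4)


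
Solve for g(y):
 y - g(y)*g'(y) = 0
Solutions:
 g(y) = -sqrt(C1 + y^2)
 g(y) = sqrt(C1 + y^2)


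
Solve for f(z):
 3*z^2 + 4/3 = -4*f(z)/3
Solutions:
 f(z) = -9*z^2/4 - 1


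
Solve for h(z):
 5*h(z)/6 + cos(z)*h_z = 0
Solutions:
 h(z) = C1*(sin(z) - 1)^(5/12)/(sin(z) + 1)^(5/12)


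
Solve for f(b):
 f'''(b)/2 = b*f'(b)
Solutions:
 f(b) = C1 + Integral(C2*airyai(2^(1/3)*b) + C3*airybi(2^(1/3)*b), b)


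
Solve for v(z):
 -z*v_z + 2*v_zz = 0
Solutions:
 v(z) = C1 + C2*erfi(z/2)


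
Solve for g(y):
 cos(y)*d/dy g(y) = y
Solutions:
 g(y) = C1 + Integral(y/cos(y), y)


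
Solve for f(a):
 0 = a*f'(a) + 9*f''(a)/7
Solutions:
 f(a) = C1 + C2*erf(sqrt(14)*a/6)


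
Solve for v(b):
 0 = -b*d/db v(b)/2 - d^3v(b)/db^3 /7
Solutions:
 v(b) = C1 + Integral(C2*airyai(-2^(2/3)*7^(1/3)*b/2) + C3*airybi(-2^(2/3)*7^(1/3)*b/2), b)


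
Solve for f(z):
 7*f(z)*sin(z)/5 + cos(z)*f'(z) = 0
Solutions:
 f(z) = C1*cos(z)^(7/5)


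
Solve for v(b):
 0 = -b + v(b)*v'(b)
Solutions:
 v(b) = -sqrt(C1 + b^2)
 v(b) = sqrt(C1 + b^2)


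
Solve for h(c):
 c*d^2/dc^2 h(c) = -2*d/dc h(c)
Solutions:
 h(c) = C1 + C2/c


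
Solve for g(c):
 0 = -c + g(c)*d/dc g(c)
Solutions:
 g(c) = -sqrt(C1 + c^2)
 g(c) = sqrt(C1 + c^2)


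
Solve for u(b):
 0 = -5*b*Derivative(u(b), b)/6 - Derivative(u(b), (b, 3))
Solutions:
 u(b) = C1 + Integral(C2*airyai(-5^(1/3)*6^(2/3)*b/6) + C3*airybi(-5^(1/3)*6^(2/3)*b/6), b)


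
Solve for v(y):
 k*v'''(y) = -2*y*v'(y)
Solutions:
 v(y) = C1 + Integral(C2*airyai(2^(1/3)*y*(-1/k)^(1/3)) + C3*airybi(2^(1/3)*y*(-1/k)^(1/3)), y)


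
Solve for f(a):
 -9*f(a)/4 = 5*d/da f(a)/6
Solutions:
 f(a) = C1*exp(-27*a/10)


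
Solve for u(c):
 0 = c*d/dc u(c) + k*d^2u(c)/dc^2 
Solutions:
 u(c) = C1 + C2*sqrt(k)*erf(sqrt(2)*c*sqrt(1/k)/2)


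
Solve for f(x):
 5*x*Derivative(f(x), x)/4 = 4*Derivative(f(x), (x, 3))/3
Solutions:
 f(x) = C1 + Integral(C2*airyai(15^(1/3)*2^(2/3)*x/4) + C3*airybi(15^(1/3)*2^(2/3)*x/4), x)


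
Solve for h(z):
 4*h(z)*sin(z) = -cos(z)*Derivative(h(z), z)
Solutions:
 h(z) = C1*cos(z)^4


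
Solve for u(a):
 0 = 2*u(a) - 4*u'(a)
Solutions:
 u(a) = C1*exp(a/2)


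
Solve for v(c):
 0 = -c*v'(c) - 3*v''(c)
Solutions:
 v(c) = C1 + C2*erf(sqrt(6)*c/6)


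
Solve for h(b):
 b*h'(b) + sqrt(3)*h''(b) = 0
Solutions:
 h(b) = C1 + C2*erf(sqrt(2)*3^(3/4)*b/6)


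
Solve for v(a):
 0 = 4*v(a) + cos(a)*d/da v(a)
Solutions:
 v(a) = C1*(sin(a)^2 - 2*sin(a) + 1)/(sin(a)^2 + 2*sin(a) + 1)


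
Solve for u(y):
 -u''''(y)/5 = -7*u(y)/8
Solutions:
 u(y) = C1*exp(-70^(1/4)*y/2) + C2*exp(70^(1/4)*y/2) + C3*sin(70^(1/4)*y/2) + C4*cos(70^(1/4)*y/2)


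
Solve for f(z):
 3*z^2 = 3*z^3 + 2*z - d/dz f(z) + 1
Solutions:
 f(z) = C1 + 3*z^4/4 - z^3 + z^2 + z


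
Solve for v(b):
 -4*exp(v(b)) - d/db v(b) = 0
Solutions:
 v(b) = log(1/(C1 + 4*b))


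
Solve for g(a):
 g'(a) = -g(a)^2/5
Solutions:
 g(a) = 5/(C1 + a)


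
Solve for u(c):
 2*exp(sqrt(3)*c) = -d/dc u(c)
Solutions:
 u(c) = C1 - 2*sqrt(3)*exp(sqrt(3)*c)/3


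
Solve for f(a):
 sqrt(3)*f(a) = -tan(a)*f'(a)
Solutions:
 f(a) = C1/sin(a)^(sqrt(3))


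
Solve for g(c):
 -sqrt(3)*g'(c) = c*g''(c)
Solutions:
 g(c) = C1 + C2*c^(1 - sqrt(3))


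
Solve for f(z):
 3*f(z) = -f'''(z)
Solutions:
 f(z) = C3*exp(-3^(1/3)*z) + (C1*sin(3^(5/6)*z/2) + C2*cos(3^(5/6)*z/2))*exp(3^(1/3)*z/2)


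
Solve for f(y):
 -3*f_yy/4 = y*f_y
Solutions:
 f(y) = C1 + C2*erf(sqrt(6)*y/3)


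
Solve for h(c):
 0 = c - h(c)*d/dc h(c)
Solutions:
 h(c) = -sqrt(C1 + c^2)
 h(c) = sqrt(C1 + c^2)


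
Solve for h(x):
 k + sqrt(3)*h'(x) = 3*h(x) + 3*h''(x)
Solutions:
 h(x) = k/3 + (C1*sin(sqrt(33)*x/6) + C2*cos(sqrt(33)*x/6))*exp(sqrt(3)*x/6)


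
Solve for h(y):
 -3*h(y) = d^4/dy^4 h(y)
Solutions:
 h(y) = (C1*sin(sqrt(2)*3^(1/4)*y/2) + C2*cos(sqrt(2)*3^(1/4)*y/2))*exp(-sqrt(2)*3^(1/4)*y/2) + (C3*sin(sqrt(2)*3^(1/4)*y/2) + C4*cos(sqrt(2)*3^(1/4)*y/2))*exp(sqrt(2)*3^(1/4)*y/2)


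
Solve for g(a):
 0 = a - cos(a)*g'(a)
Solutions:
 g(a) = C1 + Integral(a/cos(a), a)


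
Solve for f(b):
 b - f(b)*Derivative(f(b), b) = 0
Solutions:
 f(b) = -sqrt(C1 + b^2)
 f(b) = sqrt(C1 + b^2)


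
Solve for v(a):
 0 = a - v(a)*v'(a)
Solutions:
 v(a) = -sqrt(C1 + a^2)
 v(a) = sqrt(C1 + a^2)


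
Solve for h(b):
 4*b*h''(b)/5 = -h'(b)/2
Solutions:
 h(b) = C1 + C2*b^(3/8)


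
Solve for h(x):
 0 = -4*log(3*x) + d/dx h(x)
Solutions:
 h(x) = C1 + 4*x*log(x) - 4*x + x*log(81)


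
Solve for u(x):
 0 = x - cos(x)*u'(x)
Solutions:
 u(x) = C1 + Integral(x/cos(x), x)


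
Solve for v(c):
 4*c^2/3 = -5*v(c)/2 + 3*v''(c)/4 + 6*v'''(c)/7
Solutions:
 v(c) = C1*exp(-c*(7*7^(2/3)/(24*sqrt(13910) + 2831)^(1/3) + 14 + 7^(1/3)*(24*sqrt(13910) + 2831)^(1/3))/48)*sin(sqrt(3)*7^(1/3)*c*(-(24*sqrt(13910) + 2831)^(1/3) + 7*7^(1/3)/(24*sqrt(13910) + 2831)^(1/3))/48) + C2*exp(-c*(7*7^(2/3)/(24*sqrt(13910) + 2831)^(1/3) + 14 + 7^(1/3)*(24*sqrt(13910) + 2831)^(1/3))/48)*cos(sqrt(3)*7^(1/3)*c*(-(24*sqrt(13910) + 2831)^(1/3) + 7*7^(1/3)/(24*sqrt(13910) + 2831)^(1/3))/48) + C3*exp(c*(-7 + 7*7^(2/3)/(24*sqrt(13910) + 2831)^(1/3) + 7^(1/3)*(24*sqrt(13910) + 2831)^(1/3))/24) - 8*c^2/15 - 8/25


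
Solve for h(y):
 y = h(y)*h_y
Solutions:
 h(y) = -sqrt(C1 + y^2)
 h(y) = sqrt(C1 + y^2)


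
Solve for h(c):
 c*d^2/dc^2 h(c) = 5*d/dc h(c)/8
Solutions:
 h(c) = C1 + C2*c^(13/8)


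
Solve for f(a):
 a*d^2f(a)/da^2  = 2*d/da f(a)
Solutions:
 f(a) = C1 + C2*a^3


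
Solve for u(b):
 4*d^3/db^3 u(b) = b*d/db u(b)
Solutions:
 u(b) = C1 + Integral(C2*airyai(2^(1/3)*b/2) + C3*airybi(2^(1/3)*b/2), b)


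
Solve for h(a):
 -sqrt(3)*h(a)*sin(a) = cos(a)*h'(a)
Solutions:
 h(a) = C1*cos(a)^(sqrt(3))


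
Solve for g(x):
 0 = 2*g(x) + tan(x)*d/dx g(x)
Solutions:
 g(x) = C1/sin(x)^2


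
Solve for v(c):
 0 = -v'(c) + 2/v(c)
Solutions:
 v(c) = -sqrt(C1 + 4*c)
 v(c) = sqrt(C1 + 4*c)


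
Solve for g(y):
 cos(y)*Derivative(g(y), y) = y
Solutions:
 g(y) = C1 + Integral(y/cos(y), y)


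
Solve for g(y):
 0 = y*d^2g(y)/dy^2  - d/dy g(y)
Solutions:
 g(y) = C1 + C2*y^2


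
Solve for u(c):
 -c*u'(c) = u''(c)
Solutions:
 u(c) = C1 + C2*erf(sqrt(2)*c/2)


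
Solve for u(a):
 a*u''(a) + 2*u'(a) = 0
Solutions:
 u(a) = C1 + C2/a


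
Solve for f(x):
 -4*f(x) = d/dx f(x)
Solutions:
 f(x) = C1*exp(-4*x)


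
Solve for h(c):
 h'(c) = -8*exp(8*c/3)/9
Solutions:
 h(c) = C1 - exp(8*c/3)/3


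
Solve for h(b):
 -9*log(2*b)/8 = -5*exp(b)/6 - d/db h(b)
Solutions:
 h(b) = C1 + 9*b*log(b)/8 + 9*b*(-1 + log(2))/8 - 5*exp(b)/6


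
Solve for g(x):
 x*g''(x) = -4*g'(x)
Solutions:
 g(x) = C1 + C2/x^3


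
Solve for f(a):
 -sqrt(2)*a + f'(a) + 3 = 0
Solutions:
 f(a) = C1 + sqrt(2)*a^2/2 - 3*a


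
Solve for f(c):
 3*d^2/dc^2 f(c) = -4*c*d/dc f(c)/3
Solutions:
 f(c) = C1 + C2*erf(sqrt(2)*c/3)


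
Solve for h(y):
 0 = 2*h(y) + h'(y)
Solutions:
 h(y) = C1*exp(-2*y)


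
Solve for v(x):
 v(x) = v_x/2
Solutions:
 v(x) = C1*exp(2*x)


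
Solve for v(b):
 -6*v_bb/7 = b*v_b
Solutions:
 v(b) = C1 + C2*erf(sqrt(21)*b/6)


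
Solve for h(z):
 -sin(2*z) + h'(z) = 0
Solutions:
 h(z) = C1 - cos(2*z)/2


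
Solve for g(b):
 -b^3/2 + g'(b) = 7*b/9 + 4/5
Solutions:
 g(b) = C1 + b^4/8 + 7*b^2/18 + 4*b/5


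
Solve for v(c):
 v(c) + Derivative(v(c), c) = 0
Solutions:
 v(c) = C1*exp(-c)


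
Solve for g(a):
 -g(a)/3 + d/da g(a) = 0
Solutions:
 g(a) = C1*exp(a/3)


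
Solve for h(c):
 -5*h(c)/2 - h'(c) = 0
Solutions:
 h(c) = C1*exp(-5*c/2)


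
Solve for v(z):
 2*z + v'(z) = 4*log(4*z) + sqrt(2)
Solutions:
 v(z) = C1 - z^2 + 4*z*log(z) - 4*z + sqrt(2)*z + z*log(256)


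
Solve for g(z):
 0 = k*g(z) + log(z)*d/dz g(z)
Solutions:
 g(z) = C1*exp(-k*li(z))


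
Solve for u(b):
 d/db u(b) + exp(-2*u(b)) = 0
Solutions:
 u(b) = log(-sqrt(C1 - 2*b))
 u(b) = log(C1 - 2*b)/2


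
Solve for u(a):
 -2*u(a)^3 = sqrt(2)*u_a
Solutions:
 u(a) = -sqrt(2)*sqrt(-1/(C1 - sqrt(2)*a))/2
 u(a) = sqrt(2)*sqrt(-1/(C1 - sqrt(2)*a))/2


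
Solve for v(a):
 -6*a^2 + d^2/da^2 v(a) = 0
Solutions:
 v(a) = C1 + C2*a + a^4/2


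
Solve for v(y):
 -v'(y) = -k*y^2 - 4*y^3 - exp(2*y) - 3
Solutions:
 v(y) = C1 + k*y^3/3 + y^4 + 3*y + exp(2*y)/2


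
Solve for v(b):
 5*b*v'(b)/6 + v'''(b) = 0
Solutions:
 v(b) = C1 + Integral(C2*airyai(-5^(1/3)*6^(2/3)*b/6) + C3*airybi(-5^(1/3)*6^(2/3)*b/6), b)


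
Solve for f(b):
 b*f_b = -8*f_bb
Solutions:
 f(b) = C1 + C2*erf(b/4)


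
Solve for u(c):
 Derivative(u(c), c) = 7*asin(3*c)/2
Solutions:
 u(c) = C1 + 7*c*asin(3*c)/2 + 7*sqrt(1 - 9*c^2)/6


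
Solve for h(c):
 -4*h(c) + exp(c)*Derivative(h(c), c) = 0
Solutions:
 h(c) = C1*exp(-4*exp(-c))


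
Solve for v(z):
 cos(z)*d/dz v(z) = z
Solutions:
 v(z) = C1 + Integral(z/cos(z), z)


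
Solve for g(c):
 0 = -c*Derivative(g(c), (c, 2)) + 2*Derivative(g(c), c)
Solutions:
 g(c) = C1 + C2*c^3


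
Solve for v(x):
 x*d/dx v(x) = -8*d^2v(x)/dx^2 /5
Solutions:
 v(x) = C1 + C2*erf(sqrt(5)*x/4)


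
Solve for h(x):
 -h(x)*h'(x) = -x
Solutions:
 h(x) = -sqrt(C1 + x^2)
 h(x) = sqrt(C1 + x^2)


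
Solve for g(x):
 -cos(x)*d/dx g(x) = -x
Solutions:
 g(x) = C1 + Integral(x/cos(x), x)


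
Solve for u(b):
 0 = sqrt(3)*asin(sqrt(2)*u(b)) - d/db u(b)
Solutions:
 Integral(1/asin(sqrt(2)*_y), (_y, u(b))) = C1 + sqrt(3)*b


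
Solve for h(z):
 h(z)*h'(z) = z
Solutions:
 h(z) = -sqrt(C1 + z^2)
 h(z) = sqrt(C1 + z^2)


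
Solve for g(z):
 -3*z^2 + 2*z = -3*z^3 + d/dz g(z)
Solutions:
 g(z) = C1 + 3*z^4/4 - z^3 + z^2


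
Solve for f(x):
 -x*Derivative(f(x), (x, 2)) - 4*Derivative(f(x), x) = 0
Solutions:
 f(x) = C1 + C2/x^3


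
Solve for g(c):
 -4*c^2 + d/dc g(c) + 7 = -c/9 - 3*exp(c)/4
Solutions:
 g(c) = C1 + 4*c^3/3 - c^2/18 - 7*c - 3*exp(c)/4


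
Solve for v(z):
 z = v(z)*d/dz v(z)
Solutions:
 v(z) = -sqrt(C1 + z^2)
 v(z) = sqrt(C1 + z^2)


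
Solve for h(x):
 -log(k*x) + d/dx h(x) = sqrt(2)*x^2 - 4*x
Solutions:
 h(x) = C1 + sqrt(2)*x^3/3 - 2*x^2 + x*log(k*x) - x


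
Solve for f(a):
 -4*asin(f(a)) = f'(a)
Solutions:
 Integral(1/asin(_y), (_y, f(a))) = C1 - 4*a


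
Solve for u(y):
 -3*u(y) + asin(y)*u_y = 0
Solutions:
 u(y) = C1*exp(3*Integral(1/asin(y), y))


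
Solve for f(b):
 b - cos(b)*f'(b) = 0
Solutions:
 f(b) = C1 + Integral(b/cos(b), b)


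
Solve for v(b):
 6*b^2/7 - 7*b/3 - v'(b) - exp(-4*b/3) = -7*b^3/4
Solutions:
 v(b) = C1 + 7*b^4/16 + 2*b^3/7 - 7*b^2/6 + 3*exp(-4*b/3)/4


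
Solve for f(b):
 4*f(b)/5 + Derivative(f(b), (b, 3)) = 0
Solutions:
 f(b) = C3*exp(-10^(2/3)*b/5) + (C1*sin(10^(2/3)*sqrt(3)*b/10) + C2*cos(10^(2/3)*sqrt(3)*b/10))*exp(10^(2/3)*b/10)


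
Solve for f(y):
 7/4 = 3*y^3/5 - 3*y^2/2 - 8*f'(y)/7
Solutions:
 f(y) = C1 + 21*y^4/160 - 7*y^3/16 - 49*y/32


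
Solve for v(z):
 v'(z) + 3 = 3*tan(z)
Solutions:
 v(z) = C1 - 3*z - 3*log(cos(z))


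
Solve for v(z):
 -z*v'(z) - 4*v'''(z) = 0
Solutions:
 v(z) = C1 + Integral(C2*airyai(-2^(1/3)*z/2) + C3*airybi(-2^(1/3)*z/2), z)


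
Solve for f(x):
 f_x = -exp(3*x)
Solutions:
 f(x) = C1 - exp(3*x)/3


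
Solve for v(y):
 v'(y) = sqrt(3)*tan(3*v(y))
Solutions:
 v(y) = -asin(C1*exp(3*sqrt(3)*y))/3 + pi/3
 v(y) = asin(C1*exp(3*sqrt(3)*y))/3


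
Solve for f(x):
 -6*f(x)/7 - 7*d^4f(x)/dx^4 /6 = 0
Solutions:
 f(x) = (C1*sin(sqrt(21)*x/7) + C2*cos(sqrt(21)*x/7))*exp(-sqrt(21)*x/7) + (C3*sin(sqrt(21)*x/7) + C4*cos(sqrt(21)*x/7))*exp(sqrt(21)*x/7)


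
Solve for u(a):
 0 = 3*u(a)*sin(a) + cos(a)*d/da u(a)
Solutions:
 u(a) = C1*cos(a)^3


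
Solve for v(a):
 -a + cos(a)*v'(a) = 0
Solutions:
 v(a) = C1 + Integral(a/cos(a), a)


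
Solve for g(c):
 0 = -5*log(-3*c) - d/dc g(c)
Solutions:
 g(c) = C1 - 5*c*log(-c) + 5*c*(1 - log(3))


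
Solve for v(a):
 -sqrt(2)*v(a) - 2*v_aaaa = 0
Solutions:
 v(a) = (C1*sin(2^(3/8)*a/2) + C2*cos(2^(3/8)*a/2))*exp(-2^(3/8)*a/2) + (C3*sin(2^(3/8)*a/2) + C4*cos(2^(3/8)*a/2))*exp(2^(3/8)*a/2)


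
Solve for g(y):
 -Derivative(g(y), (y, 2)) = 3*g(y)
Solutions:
 g(y) = C1*sin(sqrt(3)*y) + C2*cos(sqrt(3)*y)


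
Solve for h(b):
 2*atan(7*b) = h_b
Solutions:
 h(b) = C1 + 2*b*atan(7*b) - log(49*b^2 + 1)/7


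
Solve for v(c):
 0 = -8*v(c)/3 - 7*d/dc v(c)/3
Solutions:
 v(c) = C1*exp(-8*c/7)


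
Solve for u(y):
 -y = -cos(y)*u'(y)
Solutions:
 u(y) = C1 + Integral(y/cos(y), y)


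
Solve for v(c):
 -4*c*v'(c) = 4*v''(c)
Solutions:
 v(c) = C1 + C2*erf(sqrt(2)*c/2)


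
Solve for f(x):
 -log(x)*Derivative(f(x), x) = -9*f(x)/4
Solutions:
 f(x) = C1*exp(9*li(x)/4)


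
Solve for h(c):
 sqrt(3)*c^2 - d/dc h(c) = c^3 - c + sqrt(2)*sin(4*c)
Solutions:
 h(c) = C1 - c^4/4 + sqrt(3)*c^3/3 + c^2/2 + sqrt(2)*cos(4*c)/4


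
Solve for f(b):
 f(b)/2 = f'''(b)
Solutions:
 f(b) = C3*exp(2^(2/3)*b/2) + (C1*sin(2^(2/3)*sqrt(3)*b/4) + C2*cos(2^(2/3)*sqrt(3)*b/4))*exp(-2^(2/3)*b/4)


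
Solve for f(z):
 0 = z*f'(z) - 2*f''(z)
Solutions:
 f(z) = C1 + C2*erfi(z/2)


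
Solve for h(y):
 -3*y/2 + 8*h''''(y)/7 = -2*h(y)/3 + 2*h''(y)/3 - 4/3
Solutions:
 h(y) = 9*y/4 + (C1*sin(sqrt(2)*3^(3/4)*7^(1/4)*y*sin(atan(sqrt(287)/7)/2)/6) + C2*cos(sqrt(2)*3^(3/4)*7^(1/4)*y*sin(atan(sqrt(287)/7)/2)/6))*exp(-sqrt(2)*3^(3/4)*7^(1/4)*y*cos(atan(sqrt(287)/7)/2)/6) + (C3*sin(sqrt(2)*3^(3/4)*7^(1/4)*y*sin(atan(sqrt(287)/7)/2)/6) + C4*cos(sqrt(2)*3^(3/4)*7^(1/4)*y*sin(atan(sqrt(287)/7)/2)/6))*exp(sqrt(2)*3^(3/4)*7^(1/4)*y*cos(atan(sqrt(287)/7)/2)/6) - 2


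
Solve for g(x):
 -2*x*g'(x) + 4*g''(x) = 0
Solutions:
 g(x) = C1 + C2*erfi(x/2)


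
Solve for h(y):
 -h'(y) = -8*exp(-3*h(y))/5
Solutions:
 h(y) = log(C1 + 24*y/5)/3
 h(y) = log((-1 - sqrt(3)*I)*(C1 + 24*y/5)^(1/3)/2)
 h(y) = log((-1 + sqrt(3)*I)*(C1 + 24*y/5)^(1/3)/2)


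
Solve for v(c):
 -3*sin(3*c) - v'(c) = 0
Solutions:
 v(c) = C1 + cos(3*c)


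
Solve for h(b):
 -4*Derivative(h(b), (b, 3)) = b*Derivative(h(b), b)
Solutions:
 h(b) = C1 + Integral(C2*airyai(-2^(1/3)*b/2) + C3*airybi(-2^(1/3)*b/2), b)


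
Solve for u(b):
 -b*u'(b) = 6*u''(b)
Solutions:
 u(b) = C1 + C2*erf(sqrt(3)*b/6)


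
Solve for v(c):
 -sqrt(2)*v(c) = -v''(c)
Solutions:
 v(c) = C1*exp(-2^(1/4)*c) + C2*exp(2^(1/4)*c)


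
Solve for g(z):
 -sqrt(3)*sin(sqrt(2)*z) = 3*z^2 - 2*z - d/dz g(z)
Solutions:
 g(z) = C1 + z^3 - z^2 - sqrt(6)*cos(sqrt(2)*z)/2


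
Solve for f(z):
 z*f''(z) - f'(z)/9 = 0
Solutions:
 f(z) = C1 + C2*z^(10/9)


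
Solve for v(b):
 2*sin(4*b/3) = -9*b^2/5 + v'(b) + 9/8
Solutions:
 v(b) = C1 + 3*b^3/5 - 9*b/8 - 3*cos(4*b/3)/2


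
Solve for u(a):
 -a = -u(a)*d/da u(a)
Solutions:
 u(a) = -sqrt(C1 + a^2)
 u(a) = sqrt(C1 + a^2)


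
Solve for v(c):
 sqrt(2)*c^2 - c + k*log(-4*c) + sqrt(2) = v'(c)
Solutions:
 v(c) = C1 + sqrt(2)*c^3/3 - c^2/2 + c*k*log(-c) + c*(-k + 2*k*log(2) + sqrt(2))


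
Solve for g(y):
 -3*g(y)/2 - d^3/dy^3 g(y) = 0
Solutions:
 g(y) = C3*exp(-2^(2/3)*3^(1/3)*y/2) + (C1*sin(2^(2/3)*3^(5/6)*y/4) + C2*cos(2^(2/3)*3^(5/6)*y/4))*exp(2^(2/3)*3^(1/3)*y/4)


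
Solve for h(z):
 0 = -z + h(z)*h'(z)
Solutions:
 h(z) = -sqrt(C1 + z^2)
 h(z) = sqrt(C1 + z^2)


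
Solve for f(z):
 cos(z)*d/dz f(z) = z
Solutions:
 f(z) = C1 + Integral(z/cos(z), z)


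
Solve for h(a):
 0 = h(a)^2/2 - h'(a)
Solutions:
 h(a) = -2/(C1 + a)


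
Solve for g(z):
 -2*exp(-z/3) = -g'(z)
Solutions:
 g(z) = C1 - 6*exp(-z/3)


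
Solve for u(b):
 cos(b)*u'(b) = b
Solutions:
 u(b) = C1 + Integral(b/cos(b), b)


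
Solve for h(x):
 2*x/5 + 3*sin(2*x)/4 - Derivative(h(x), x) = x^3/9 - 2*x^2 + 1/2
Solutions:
 h(x) = C1 - x^4/36 + 2*x^3/3 + x^2/5 - x/2 - 3*cos(2*x)/8


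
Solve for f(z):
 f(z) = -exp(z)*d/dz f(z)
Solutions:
 f(z) = C1*exp(exp(-z))


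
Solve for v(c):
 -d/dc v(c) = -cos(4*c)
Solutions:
 v(c) = C1 + sin(4*c)/4


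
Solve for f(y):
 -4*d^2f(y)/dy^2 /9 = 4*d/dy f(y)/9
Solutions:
 f(y) = C1 + C2*exp(-y)


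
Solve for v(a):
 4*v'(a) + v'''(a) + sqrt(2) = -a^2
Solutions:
 v(a) = C1 + C2*sin(2*a) + C3*cos(2*a) - a^3/12 - sqrt(2)*a/4 + a/8


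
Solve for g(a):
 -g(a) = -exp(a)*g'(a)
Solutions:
 g(a) = C1*exp(-exp(-a))


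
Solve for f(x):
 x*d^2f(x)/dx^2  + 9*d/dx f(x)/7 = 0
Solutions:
 f(x) = C1 + C2/x^(2/7)


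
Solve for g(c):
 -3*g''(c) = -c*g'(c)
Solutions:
 g(c) = C1 + C2*erfi(sqrt(6)*c/6)


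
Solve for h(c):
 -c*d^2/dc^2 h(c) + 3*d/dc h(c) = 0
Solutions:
 h(c) = C1 + C2*c^4


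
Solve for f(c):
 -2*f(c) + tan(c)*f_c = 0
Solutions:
 f(c) = C1*sin(c)^2


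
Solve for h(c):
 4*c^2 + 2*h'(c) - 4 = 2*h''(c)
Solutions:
 h(c) = C1 + C2*exp(c) - 2*c^3/3 - 2*c^2 - 2*c


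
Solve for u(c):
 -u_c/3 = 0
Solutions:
 u(c) = C1


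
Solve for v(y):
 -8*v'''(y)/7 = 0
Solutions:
 v(y) = C1 + C2*y + C3*y^2


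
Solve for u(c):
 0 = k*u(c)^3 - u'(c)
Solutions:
 u(c) = -sqrt(2)*sqrt(-1/(C1 + c*k))/2
 u(c) = sqrt(2)*sqrt(-1/(C1 + c*k))/2


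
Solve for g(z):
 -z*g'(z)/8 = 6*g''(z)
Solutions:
 g(z) = C1 + C2*erf(sqrt(6)*z/24)


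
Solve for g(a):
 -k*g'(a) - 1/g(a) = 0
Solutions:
 g(a) = -sqrt(C1 - 2*a/k)
 g(a) = sqrt(C1 - 2*a/k)


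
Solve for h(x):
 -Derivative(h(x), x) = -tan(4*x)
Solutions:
 h(x) = C1 - log(cos(4*x))/4


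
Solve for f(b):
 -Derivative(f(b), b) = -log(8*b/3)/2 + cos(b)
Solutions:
 f(b) = C1 + b*log(b)/2 - b*log(3) - b/2 + b*log(2) + b*log(6)/2 - sin(b)


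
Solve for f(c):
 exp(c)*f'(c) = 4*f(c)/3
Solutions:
 f(c) = C1*exp(-4*exp(-c)/3)


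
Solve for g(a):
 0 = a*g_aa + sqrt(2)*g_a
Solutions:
 g(a) = C1 + C2*a^(1 - sqrt(2))


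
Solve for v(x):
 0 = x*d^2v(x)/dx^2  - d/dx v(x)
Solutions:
 v(x) = C1 + C2*x^2


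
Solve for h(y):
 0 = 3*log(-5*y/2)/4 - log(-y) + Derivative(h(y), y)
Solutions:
 h(y) = C1 + y*log(-y)/4 + y*(-3*log(5) - 1 + 3*log(2))/4


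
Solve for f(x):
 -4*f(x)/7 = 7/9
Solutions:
 f(x) = -49/36


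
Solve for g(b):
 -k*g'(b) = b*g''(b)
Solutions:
 g(b) = C1 + b^(1 - re(k))*(C2*sin(log(b)*Abs(im(k))) + C3*cos(log(b)*im(k)))


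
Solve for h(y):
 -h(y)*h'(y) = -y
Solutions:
 h(y) = -sqrt(C1 + y^2)
 h(y) = sqrt(C1 + y^2)


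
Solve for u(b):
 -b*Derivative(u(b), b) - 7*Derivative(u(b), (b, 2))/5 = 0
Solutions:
 u(b) = C1 + C2*erf(sqrt(70)*b/14)


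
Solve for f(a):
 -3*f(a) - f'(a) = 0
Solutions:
 f(a) = C1*exp(-3*a)


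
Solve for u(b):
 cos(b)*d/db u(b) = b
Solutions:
 u(b) = C1 + Integral(b/cos(b), b)


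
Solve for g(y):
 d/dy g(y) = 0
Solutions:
 g(y) = C1


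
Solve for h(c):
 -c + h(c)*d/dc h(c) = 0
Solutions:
 h(c) = -sqrt(C1 + c^2)
 h(c) = sqrt(C1 + c^2)


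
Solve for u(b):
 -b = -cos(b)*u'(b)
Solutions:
 u(b) = C1 + Integral(b/cos(b), b)


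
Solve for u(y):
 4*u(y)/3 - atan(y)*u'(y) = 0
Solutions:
 u(y) = C1*exp(4*Integral(1/atan(y), y)/3)


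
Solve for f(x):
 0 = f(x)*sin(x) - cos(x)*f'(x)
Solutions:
 f(x) = C1/cos(x)


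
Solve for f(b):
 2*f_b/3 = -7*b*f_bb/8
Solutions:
 f(b) = C1 + C2*b^(5/21)


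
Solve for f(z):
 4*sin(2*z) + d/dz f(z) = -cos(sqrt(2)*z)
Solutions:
 f(z) = C1 - sqrt(2)*sin(sqrt(2)*z)/2 + 2*cos(2*z)


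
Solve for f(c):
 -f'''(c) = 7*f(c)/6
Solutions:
 f(c) = C3*exp(-6^(2/3)*7^(1/3)*c/6) + (C1*sin(2^(2/3)*3^(1/6)*7^(1/3)*c/4) + C2*cos(2^(2/3)*3^(1/6)*7^(1/3)*c/4))*exp(6^(2/3)*7^(1/3)*c/12)


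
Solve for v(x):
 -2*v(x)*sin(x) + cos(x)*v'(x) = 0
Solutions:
 v(x) = C1/cos(x)^2


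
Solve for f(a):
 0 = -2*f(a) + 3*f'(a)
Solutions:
 f(a) = C1*exp(2*a/3)


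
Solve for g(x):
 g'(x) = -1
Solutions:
 g(x) = C1 - x


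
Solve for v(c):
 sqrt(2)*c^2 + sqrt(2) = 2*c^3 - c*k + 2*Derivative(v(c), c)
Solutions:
 v(c) = C1 - c^4/4 + sqrt(2)*c^3/6 + c^2*k/4 + sqrt(2)*c/2


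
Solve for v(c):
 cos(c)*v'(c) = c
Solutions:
 v(c) = C1 + Integral(c/cos(c), c)


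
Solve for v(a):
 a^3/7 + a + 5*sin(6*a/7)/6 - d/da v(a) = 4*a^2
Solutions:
 v(a) = C1 + a^4/28 - 4*a^3/3 + a^2/2 - 35*cos(6*a/7)/36


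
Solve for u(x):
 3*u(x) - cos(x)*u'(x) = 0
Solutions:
 u(x) = C1*(sin(x) + 1)^(3/2)/(sin(x) - 1)^(3/2)


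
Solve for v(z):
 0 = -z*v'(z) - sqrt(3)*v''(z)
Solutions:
 v(z) = C1 + C2*erf(sqrt(2)*3^(3/4)*z/6)


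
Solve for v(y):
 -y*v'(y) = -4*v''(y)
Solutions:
 v(y) = C1 + C2*erfi(sqrt(2)*y/4)


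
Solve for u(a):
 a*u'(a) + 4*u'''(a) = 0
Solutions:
 u(a) = C1 + Integral(C2*airyai(-2^(1/3)*a/2) + C3*airybi(-2^(1/3)*a/2), a)


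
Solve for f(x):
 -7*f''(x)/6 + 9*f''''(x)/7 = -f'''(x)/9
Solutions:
 f(x) = C1 + C2*x + C3*exp(7*x*(-1 + sqrt(487))/162) + C4*exp(-7*x*(1 + sqrt(487))/162)


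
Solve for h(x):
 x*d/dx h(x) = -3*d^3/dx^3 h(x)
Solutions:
 h(x) = C1 + Integral(C2*airyai(-3^(2/3)*x/3) + C3*airybi(-3^(2/3)*x/3), x)


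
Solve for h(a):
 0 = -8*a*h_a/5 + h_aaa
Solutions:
 h(a) = C1 + Integral(C2*airyai(2*5^(2/3)*a/5) + C3*airybi(2*5^(2/3)*a/5), a)


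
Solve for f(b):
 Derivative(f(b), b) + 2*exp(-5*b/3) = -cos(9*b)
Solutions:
 f(b) = C1 - sin(9*b)/9 + 6*exp(-5*b/3)/5


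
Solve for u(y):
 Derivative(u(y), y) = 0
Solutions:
 u(y) = C1


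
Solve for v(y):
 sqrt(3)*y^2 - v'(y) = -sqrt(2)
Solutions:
 v(y) = C1 + sqrt(3)*y^3/3 + sqrt(2)*y


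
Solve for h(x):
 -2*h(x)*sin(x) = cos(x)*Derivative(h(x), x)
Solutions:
 h(x) = C1*cos(x)^2


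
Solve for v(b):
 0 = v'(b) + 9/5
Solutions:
 v(b) = C1 - 9*b/5


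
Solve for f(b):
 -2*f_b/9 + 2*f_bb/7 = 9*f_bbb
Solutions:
 f(b) = C1 + (C2*sin(sqrt(97)*b/63) + C3*cos(sqrt(97)*b/63))*exp(b/63)


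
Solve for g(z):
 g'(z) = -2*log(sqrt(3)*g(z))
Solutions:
 Integral(1/(2*log(_y) + log(3)), (_y, g(z))) = C1 - z


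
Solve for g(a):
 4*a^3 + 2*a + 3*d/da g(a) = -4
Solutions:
 g(a) = C1 - a^4/3 - a^2/3 - 4*a/3


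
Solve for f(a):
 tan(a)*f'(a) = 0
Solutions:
 f(a) = C1


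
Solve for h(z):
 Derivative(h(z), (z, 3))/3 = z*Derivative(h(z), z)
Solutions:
 h(z) = C1 + Integral(C2*airyai(3^(1/3)*z) + C3*airybi(3^(1/3)*z), z)


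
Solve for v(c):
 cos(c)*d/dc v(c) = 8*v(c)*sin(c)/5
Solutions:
 v(c) = C1/cos(c)^(8/5)


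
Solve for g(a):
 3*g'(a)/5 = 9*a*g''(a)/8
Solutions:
 g(a) = C1 + C2*a^(23/15)


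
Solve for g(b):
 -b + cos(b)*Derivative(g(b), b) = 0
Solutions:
 g(b) = C1 + Integral(b/cos(b), b)


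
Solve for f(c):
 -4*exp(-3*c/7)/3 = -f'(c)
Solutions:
 f(c) = C1 - 28*exp(-3*c/7)/9


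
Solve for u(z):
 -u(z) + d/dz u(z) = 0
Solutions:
 u(z) = C1*exp(z)


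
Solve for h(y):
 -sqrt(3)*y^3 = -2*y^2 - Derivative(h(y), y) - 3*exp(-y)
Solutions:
 h(y) = C1 + sqrt(3)*y^4/4 - 2*y^3/3 + 3*exp(-y)


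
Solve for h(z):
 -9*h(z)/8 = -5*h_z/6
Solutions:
 h(z) = C1*exp(27*z/20)


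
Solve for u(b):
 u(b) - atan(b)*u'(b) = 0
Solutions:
 u(b) = C1*exp(Integral(1/atan(b), b))


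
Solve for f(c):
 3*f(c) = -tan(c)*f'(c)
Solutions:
 f(c) = C1/sin(c)^3


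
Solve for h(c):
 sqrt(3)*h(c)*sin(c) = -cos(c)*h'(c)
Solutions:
 h(c) = C1*cos(c)^(sqrt(3))


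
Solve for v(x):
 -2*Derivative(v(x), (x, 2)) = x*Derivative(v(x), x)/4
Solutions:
 v(x) = C1 + C2*erf(x/4)


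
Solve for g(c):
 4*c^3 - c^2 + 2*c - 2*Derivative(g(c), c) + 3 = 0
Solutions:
 g(c) = C1 + c^4/2 - c^3/6 + c^2/2 + 3*c/2


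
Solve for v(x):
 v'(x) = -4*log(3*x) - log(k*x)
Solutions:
 v(x) = C1 + x*(-log(k) - 4*log(3) + 5) - 5*x*log(x)


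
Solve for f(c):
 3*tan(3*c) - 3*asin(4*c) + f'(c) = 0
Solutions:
 f(c) = C1 + 3*c*asin(4*c) + 3*sqrt(1 - 16*c^2)/4 + log(cos(3*c))


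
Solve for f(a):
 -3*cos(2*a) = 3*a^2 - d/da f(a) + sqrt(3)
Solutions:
 f(a) = C1 + a^3 + sqrt(3)*a + 3*sin(2*a)/2


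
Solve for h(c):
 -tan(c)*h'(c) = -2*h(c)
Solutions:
 h(c) = C1*sin(c)^2


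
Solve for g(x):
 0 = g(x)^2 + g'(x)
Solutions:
 g(x) = 1/(C1 + x)


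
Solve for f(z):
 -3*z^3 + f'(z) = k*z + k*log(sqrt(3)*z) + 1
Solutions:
 f(z) = C1 + k*z^2/2 + k*z*log(z) - k*z + k*z*log(3)/2 + 3*z^4/4 + z


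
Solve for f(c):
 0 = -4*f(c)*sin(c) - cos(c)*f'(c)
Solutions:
 f(c) = C1*cos(c)^4


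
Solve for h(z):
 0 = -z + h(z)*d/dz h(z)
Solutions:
 h(z) = -sqrt(C1 + z^2)
 h(z) = sqrt(C1 + z^2)


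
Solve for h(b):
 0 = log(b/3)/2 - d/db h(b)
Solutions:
 h(b) = C1 + b*log(b)/2 - b*log(3)/2 - b/2


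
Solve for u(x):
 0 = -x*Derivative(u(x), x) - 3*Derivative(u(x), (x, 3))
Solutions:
 u(x) = C1 + Integral(C2*airyai(-3^(2/3)*x/3) + C3*airybi(-3^(2/3)*x/3), x)


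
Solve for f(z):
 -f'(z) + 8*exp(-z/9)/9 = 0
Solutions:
 f(z) = C1 - 8*exp(-z/9)


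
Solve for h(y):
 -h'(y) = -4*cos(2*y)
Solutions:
 h(y) = C1 + 2*sin(2*y)


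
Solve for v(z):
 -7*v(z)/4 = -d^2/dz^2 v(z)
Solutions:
 v(z) = C1*exp(-sqrt(7)*z/2) + C2*exp(sqrt(7)*z/2)


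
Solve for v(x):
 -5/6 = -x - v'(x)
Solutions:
 v(x) = C1 - x^2/2 + 5*x/6


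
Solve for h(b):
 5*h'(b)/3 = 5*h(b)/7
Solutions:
 h(b) = C1*exp(3*b/7)


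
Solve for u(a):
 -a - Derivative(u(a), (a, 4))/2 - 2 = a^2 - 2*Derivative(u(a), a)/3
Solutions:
 u(a) = C1 + C4*exp(6^(2/3)*a/3) + a^3/2 + 3*a^2/4 + 3*a + (C2*sin(2^(2/3)*3^(1/6)*a/2) + C3*cos(2^(2/3)*3^(1/6)*a/2))*exp(-6^(2/3)*a/6)


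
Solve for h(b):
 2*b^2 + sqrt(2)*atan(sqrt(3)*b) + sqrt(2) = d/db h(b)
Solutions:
 h(b) = C1 + 2*b^3/3 + sqrt(2)*b + sqrt(2)*(b*atan(sqrt(3)*b) - sqrt(3)*log(3*b^2 + 1)/6)


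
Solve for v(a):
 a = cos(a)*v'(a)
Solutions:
 v(a) = C1 + Integral(a/cos(a), a)


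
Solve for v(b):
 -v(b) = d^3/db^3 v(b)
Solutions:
 v(b) = C3*exp(-b) + (C1*sin(sqrt(3)*b/2) + C2*cos(sqrt(3)*b/2))*exp(b/2)


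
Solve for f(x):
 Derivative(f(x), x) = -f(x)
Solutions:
 f(x) = C1*exp(-x)


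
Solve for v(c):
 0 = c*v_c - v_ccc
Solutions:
 v(c) = C1 + Integral(C2*airyai(c) + C3*airybi(c), c)


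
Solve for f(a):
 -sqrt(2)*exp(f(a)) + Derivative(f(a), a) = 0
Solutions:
 f(a) = log(-1/(C1 + sqrt(2)*a))


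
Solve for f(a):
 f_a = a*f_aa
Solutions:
 f(a) = C1 + C2*a^2


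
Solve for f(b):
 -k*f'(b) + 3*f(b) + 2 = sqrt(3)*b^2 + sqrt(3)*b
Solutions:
 f(b) = C1*exp(3*b/k) + sqrt(3)*b^2/3 + 2*sqrt(3)*b*k/9 + sqrt(3)*b/3 + 2*sqrt(3)*k^2/27 + sqrt(3)*k/9 - 2/3


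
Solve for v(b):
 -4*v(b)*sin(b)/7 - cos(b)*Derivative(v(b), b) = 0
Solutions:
 v(b) = C1*cos(b)^(4/7)


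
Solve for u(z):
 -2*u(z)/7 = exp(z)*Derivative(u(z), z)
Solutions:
 u(z) = C1*exp(2*exp(-z)/7)


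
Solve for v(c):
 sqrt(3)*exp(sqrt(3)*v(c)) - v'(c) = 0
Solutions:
 v(c) = sqrt(3)*(2*log(-1/(C1 + sqrt(3)*c)) - log(3))/6


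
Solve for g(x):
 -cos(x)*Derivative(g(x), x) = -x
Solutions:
 g(x) = C1 + Integral(x/cos(x), x)


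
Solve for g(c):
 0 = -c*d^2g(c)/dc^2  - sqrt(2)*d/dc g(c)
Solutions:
 g(c) = C1 + C2*c^(1 - sqrt(2))


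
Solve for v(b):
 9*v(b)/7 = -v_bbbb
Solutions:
 v(b) = (C1*sin(sqrt(6)*7^(3/4)*b/14) + C2*cos(sqrt(6)*7^(3/4)*b/14))*exp(-sqrt(6)*7^(3/4)*b/14) + (C3*sin(sqrt(6)*7^(3/4)*b/14) + C4*cos(sqrt(6)*7^(3/4)*b/14))*exp(sqrt(6)*7^(3/4)*b/14)


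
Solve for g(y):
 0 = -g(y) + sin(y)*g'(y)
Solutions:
 g(y) = C1*sqrt(cos(y) - 1)/sqrt(cos(y) + 1)


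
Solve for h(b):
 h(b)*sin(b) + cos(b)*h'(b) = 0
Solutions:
 h(b) = C1*cos(b)


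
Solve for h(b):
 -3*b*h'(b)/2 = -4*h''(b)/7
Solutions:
 h(b) = C1 + C2*erfi(sqrt(21)*b/4)


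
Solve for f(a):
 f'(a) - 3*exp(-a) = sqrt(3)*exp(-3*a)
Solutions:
 f(a) = C1 - 3*exp(-a) - sqrt(3)*exp(-3*a)/3


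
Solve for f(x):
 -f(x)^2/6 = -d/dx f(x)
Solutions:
 f(x) = -6/(C1 + x)


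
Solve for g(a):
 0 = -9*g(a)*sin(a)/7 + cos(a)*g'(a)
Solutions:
 g(a) = C1/cos(a)^(9/7)


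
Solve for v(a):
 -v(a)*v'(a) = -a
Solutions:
 v(a) = -sqrt(C1 + a^2)
 v(a) = sqrt(C1 + a^2)


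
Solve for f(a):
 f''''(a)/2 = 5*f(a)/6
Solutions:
 f(a) = C1*exp(-3^(3/4)*5^(1/4)*a/3) + C2*exp(3^(3/4)*5^(1/4)*a/3) + C3*sin(3^(3/4)*5^(1/4)*a/3) + C4*cos(3^(3/4)*5^(1/4)*a/3)


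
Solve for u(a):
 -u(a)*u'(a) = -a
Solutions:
 u(a) = -sqrt(C1 + a^2)
 u(a) = sqrt(C1 + a^2)


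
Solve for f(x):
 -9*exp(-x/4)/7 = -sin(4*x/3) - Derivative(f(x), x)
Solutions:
 f(x) = C1 + 3*cos(4*x/3)/4 - 36*exp(-x/4)/7


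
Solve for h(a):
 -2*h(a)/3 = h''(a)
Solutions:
 h(a) = C1*sin(sqrt(6)*a/3) + C2*cos(sqrt(6)*a/3)


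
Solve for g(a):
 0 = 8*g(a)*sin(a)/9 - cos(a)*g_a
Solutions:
 g(a) = C1/cos(a)^(8/9)


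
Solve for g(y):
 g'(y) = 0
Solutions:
 g(y) = C1


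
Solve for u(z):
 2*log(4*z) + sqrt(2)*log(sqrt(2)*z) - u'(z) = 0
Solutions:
 u(z) = C1 + sqrt(2)*z*log(z) + 2*z*log(z) - 2*z - sqrt(2)*z + z*log(2^(sqrt(2)/2 + 4))


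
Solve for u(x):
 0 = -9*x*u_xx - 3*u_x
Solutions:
 u(x) = C1 + C2*x^(2/3)


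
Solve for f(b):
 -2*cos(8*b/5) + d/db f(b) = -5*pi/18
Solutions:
 f(b) = C1 - 5*pi*b/18 + 5*sin(8*b/5)/4


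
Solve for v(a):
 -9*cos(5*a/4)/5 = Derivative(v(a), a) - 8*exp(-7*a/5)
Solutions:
 v(a) = C1 - 36*sin(5*a/4)/25 - 40*exp(-7*a/5)/7


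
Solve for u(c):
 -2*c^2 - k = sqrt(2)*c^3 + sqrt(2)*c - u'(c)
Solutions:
 u(c) = C1 + sqrt(2)*c^4/4 + 2*c^3/3 + sqrt(2)*c^2/2 + c*k


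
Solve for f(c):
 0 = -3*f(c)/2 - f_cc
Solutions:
 f(c) = C1*sin(sqrt(6)*c/2) + C2*cos(sqrt(6)*c/2)


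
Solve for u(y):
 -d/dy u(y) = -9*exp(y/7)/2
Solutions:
 u(y) = C1 + 63*exp(y/7)/2


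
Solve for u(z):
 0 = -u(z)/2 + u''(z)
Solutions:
 u(z) = C1*exp(-sqrt(2)*z/2) + C2*exp(sqrt(2)*z/2)


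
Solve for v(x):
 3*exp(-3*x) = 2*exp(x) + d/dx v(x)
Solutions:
 v(x) = C1 - 2*exp(x) - exp(-3*x)


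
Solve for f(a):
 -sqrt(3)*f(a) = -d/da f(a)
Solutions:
 f(a) = C1*exp(sqrt(3)*a)


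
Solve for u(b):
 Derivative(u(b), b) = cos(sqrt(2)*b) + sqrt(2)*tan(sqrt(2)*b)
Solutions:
 u(b) = C1 - log(cos(sqrt(2)*b)) + sqrt(2)*sin(sqrt(2)*b)/2


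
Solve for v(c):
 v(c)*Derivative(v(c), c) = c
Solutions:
 v(c) = -sqrt(C1 + c^2)
 v(c) = sqrt(C1 + c^2)


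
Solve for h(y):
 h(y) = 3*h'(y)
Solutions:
 h(y) = C1*exp(y/3)


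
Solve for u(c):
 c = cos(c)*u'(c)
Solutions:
 u(c) = C1 + Integral(c/cos(c), c)


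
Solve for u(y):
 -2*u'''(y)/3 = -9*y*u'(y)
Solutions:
 u(y) = C1 + Integral(C2*airyai(3*2^(2/3)*y/2) + C3*airybi(3*2^(2/3)*y/2), y)


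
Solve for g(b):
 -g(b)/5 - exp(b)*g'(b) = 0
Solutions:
 g(b) = C1*exp(exp(-b)/5)


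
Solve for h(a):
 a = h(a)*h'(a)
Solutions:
 h(a) = -sqrt(C1 + a^2)
 h(a) = sqrt(C1 + a^2)


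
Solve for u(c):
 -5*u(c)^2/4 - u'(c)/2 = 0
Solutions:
 u(c) = 2/(C1 + 5*c)


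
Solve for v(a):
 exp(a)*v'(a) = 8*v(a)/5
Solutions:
 v(a) = C1*exp(-8*exp(-a)/5)


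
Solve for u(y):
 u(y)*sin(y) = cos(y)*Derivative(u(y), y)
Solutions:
 u(y) = C1/cos(y)
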